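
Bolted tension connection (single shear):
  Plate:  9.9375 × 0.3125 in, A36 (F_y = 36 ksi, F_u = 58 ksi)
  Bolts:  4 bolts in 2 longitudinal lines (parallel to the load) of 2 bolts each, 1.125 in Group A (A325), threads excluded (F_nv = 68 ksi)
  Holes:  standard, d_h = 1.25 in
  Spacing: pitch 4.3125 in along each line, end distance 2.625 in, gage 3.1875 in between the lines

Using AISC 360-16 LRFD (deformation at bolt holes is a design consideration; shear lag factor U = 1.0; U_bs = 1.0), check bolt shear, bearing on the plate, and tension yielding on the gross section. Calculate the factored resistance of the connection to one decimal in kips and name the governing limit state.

Bolt shear: A_b = π(1.125)²/4 = 0.99402 in². φR_n = 0.75 × 68 × 0.99402 × 4 × 1 = 202.8 kips.
Bearing (0.3125 in plate, F_u = 58 ksi): end bolts L_c = 2.625 − 1.25/2 = 2, R_n = min(1.2×2×0.3125×58, 2.4×1.125×0.3125×58) = 43.5 kips/bolt; interior L_c = 4.3125 − 1.25 = 3.0625, R_n = 48.938 kips/bolt. φR_n = 0.75 × (2×43.5 + 2×48.938) = 138.7 kips.
Tension yield (gross): A_g = 9.9375×0.3125 = 3.1055 in². φR_n = 0.90 × 36 × 3.1055 = 100.6 kips.
Governing: min(202.8, 138.7, 100.6) = 100.6 kips → gross-section yield.

100.6 kips (gross-section yield governs)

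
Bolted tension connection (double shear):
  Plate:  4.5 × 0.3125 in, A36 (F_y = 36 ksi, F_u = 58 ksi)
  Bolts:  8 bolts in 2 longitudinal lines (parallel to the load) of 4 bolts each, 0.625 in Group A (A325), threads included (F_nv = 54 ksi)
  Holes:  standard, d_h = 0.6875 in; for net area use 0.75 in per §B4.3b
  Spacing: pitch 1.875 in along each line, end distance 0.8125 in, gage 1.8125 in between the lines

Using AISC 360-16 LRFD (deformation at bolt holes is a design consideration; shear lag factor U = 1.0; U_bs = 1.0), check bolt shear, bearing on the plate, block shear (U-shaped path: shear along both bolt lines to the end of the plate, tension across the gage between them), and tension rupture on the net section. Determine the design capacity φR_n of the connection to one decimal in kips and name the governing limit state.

40.8 kips (net-section rupture governs)

Bolt shear: A_b = π(0.625)²/4 = 0.3068 in². φR_n = 0.75 × 54 × 0.3068 × 8 × 2 = 198.8 kips.
Bearing (0.3125 in plate, F_u = 58 ksi): end bolts L_c = 0.8125 − 0.6875/2 = 0.46875, R_n = min(1.2×0.46875×0.3125×58, 2.4×0.625×0.3125×58) = 10.195 kips/bolt; interior L_c = 1.875 − 0.6875 = 1.1875, R_n = 25.828 kips/bolt. φR_n = 0.75 × (2×10.195 + 6×25.828) = 131.5 kips.
Block shear: shear path 2×[0.8125+3×1.875] = 2×6.4375 in, A_gv = 4.0234, A_nv = 2×(6.4375 − 3.5×0.75)×0.3125 = 2.3828 in²; tension across gage: (1.8125 − 1×0.75)×0.3125 = 0.33203 in². R_n = min(0.6×58×2.3828, 0.6×36×4.0234) + 1.0×58×0.33203 = min(82.921, 86.905) + 19.258 = 102.18 kips. φR_n = 0.75 × 102.18 = 76.6 kips.
Tension rupture (net): A_n = (4.5 − 2×0.75)×0.3125 = 0.9375 in² (U = 1.0, A_e = A_n). φR_n = 0.75 × 58 × 0.9375 = 40.8 kips.
Governing: min(198.8, 131.5, 76.6, 40.8) = 40.8 kips → net-section rupture.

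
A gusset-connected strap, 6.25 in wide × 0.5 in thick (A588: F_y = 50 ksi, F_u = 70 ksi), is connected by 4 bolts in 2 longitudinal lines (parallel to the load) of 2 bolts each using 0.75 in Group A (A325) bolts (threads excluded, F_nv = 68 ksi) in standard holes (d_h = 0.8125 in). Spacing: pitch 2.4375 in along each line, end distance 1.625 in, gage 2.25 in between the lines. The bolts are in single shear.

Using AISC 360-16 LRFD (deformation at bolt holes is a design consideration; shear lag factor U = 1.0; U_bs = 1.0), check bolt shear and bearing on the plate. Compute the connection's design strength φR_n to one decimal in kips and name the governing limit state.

90.1 kips (bolt shear governs)

Bolt shear: A_b = π(0.75)²/4 = 0.44179 in². φR_n = 0.75 × 68 × 0.44179 × 4 × 1 = 90.1 kips.
Bearing (0.5 in plate, F_u = 70 ksi): end bolts L_c = 1.625 − 0.8125/2 = 1.21875, R_n = min(1.2×1.21875×0.5×70, 2.4×0.75×0.5×70) = 51.188 kips/bolt; interior L_c = 2.4375 − 0.8125 = 1.625, R_n = 63 kips/bolt. φR_n = 0.75 × (2×51.188 + 2×63) = 171.3 kips.
Governing: min(90.1, 171.3) = 90.1 kips → bolt shear.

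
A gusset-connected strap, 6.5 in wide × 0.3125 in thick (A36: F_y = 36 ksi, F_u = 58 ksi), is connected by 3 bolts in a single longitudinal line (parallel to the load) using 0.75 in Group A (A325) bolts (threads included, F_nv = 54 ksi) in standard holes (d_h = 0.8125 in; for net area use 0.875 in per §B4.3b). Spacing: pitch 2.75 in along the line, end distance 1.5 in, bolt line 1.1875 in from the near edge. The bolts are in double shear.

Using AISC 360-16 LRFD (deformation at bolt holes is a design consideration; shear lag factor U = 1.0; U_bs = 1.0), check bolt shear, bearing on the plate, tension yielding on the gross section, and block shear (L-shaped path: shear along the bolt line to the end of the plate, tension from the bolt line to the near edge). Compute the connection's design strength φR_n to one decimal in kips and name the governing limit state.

Bolt shear: A_b = π(0.75)²/4 = 0.44179 in². φR_n = 0.75 × 54 × 0.44179 × 3 × 2 = 107.4 kips.
Bearing (0.3125 in plate, F_u = 58 ksi): end bolts L_c = 1.5 − 0.8125/2 = 1.09375, R_n = min(1.2×1.09375×0.3125×58, 2.4×0.75×0.3125×58) = 23.789 kips/bolt; interior L_c = 2.75 − 0.8125 = 1.9375, R_n = 32.625 kips/bolt. φR_n = 0.75 × (1×23.789 + 2×32.625) = 66.8 kips.
Tension yield (gross): A_g = 6.5×0.3125 = 2.0313 in². φR_n = 0.90 × 36 × 2.0313 = 65.8 kips.
Block shear: shear path 1×[1.5+2×2.75] = 1×7 in, A_gv = 2.1875, A_nv = 1×(7 − 2.5×0.875)×0.3125 = 1.5039 in²; tension to near edge: (1.1875 − 0.5×0.875)×0.3125 = 0.23438 in². R_n = min(0.6×58×1.5039, 0.6×36×2.1875) + 1.0×58×0.23438 = min(52.336, 47.25) + 13.594 = 60.844 kips. φR_n = 0.75 × 60.844 = 45.6 kips.
Governing: min(107.4, 66.8, 65.8, 45.6) = 45.6 kips → block shear.

45.6 kips (block shear governs)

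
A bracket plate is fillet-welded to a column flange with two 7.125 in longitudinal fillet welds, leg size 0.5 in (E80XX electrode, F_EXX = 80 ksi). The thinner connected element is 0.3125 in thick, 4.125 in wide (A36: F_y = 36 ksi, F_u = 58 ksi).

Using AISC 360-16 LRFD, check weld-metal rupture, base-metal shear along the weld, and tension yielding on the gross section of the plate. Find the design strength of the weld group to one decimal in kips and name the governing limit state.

Weld metal: throat = 0.707×0.5 = 0.3535 in, L = 2×7.125 = 14.25 in. φR_n = 0.75 × 0.6 × 80 × 0.3535 × 14.25 = 181.3 kips.
Base metal shear (0.3125 in plate): yield φR_n = 1.0×0.6×36×0.3125×14.25 = 96.2 kips; rupture φR_n = 0.75×0.6×58×0.3125×14.25 = 116.2 kips; take 96.2 kips (yield).
Tension yield (gross): A_g = 4.125×0.3125 = 1.2891 in². φR_n = 0.90 × 36 × 1.2891 = 41.8 kips.
Governing: min(181.3, 96.2, 41.8) = 41.8 kips → gross-section yield.

41.8 kips (gross-section yield governs)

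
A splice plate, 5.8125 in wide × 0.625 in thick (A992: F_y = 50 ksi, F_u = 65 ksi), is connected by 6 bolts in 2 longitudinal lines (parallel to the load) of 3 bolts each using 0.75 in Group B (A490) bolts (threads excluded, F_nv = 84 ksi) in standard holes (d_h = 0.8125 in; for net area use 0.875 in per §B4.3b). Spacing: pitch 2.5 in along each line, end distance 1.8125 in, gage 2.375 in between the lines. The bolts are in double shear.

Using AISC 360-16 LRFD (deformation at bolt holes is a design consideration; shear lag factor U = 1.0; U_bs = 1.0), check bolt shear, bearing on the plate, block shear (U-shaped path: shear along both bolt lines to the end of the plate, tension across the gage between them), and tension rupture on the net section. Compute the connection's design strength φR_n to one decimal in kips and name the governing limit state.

Bolt shear: A_b = π(0.75)²/4 = 0.44179 in². φR_n = 0.75 × 84 × 0.44179 × 6 × 2 = 334.0 kips.
Bearing (0.625 in plate, F_u = 65 ksi): end bolts L_c = 1.8125 − 0.8125/2 = 1.40625, R_n = min(1.2×1.40625×0.625×65, 2.4×0.75×0.625×65) = 68.555 kips/bolt; interior L_c = 2.5 − 0.8125 = 1.6875, R_n = 73.125 kips/bolt. φR_n = 0.75 × (2×68.555 + 4×73.125) = 322.2 kips.
Block shear: shear path 2×[1.8125+2×2.5] = 2×6.8125 in, A_gv = 8.5156, A_nv = 2×(6.8125 − 2.5×0.875)×0.625 = 5.7813 in²; tension across gage: (2.375 − 1×0.875)×0.625 = 0.9375 in². R_n = min(0.6×65×5.7813, 0.6×50×8.5156) + 1.0×65×0.9375 = min(225.47, 255.47) + 60.938 = 286.41 kips. φR_n = 0.75 × 286.41 = 214.8 kips.
Tension rupture (net): A_n = (5.8125 − 2×0.875)×0.625 = 2.5391 in² (U = 1.0, A_e = A_n). φR_n = 0.75 × 65 × 2.5391 = 123.8 kips.
Governing: min(334.0, 322.2, 214.8, 123.8) = 123.8 kips → net-section rupture.

123.8 kips (net-section rupture governs)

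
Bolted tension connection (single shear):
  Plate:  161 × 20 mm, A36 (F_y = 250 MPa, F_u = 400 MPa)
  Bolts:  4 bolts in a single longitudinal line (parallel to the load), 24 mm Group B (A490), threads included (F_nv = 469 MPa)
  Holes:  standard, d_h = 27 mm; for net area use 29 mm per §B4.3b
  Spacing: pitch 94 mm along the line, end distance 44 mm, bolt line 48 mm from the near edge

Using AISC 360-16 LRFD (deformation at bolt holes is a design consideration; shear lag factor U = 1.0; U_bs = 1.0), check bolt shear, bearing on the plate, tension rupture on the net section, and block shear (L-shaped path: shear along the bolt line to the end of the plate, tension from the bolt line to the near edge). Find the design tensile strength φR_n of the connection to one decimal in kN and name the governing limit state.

636.5 kN (bolt shear governs)

Bolt shear: A_b = π(24)²/4 = 452.39 mm². φR_n = 0.75 × 469 × 452.39 × 4 × 1 = 636.5 kN.
Bearing (20 mm plate, F_u = 400 MPa): end bolts L_c = 44 − 27/2 = 30.5, R_n = min(1.2×30.5×20×400, 2.4×24×20×400) = 292.8 kN/bolt; interior L_c = 94 − 27 = 67, R_n = 460.8 kN/bolt. φR_n = 0.75 × (1×292.8 + 3×460.8) = 1256.4 kN.
Tension rupture (net): A_n = (161 − 1×29)×20 = 2640 mm² (U = 1.0, A_e = A_n). φR_n = 0.75 × 400 × 2640 = 792.0 kN.
Block shear: shear path 1×[44+3×94] = 1×326 mm, A_gv = 6520, A_nv = 1×(326 − 3.5×29)×20 = 4490 mm²; tension to near edge: (48 − 0.5×29)×20 = 670 mm². R_n = min(0.6×400×4490, 0.6×250×6520) + 1.0×400×670 = min(1077.6, 978) + 268 = 1246 kN. φR_n = 0.75 × 1246 = 934.5 kN.
Governing: min(636.5, 1256.4, 792.0, 934.5) = 636.5 kN → bolt shear.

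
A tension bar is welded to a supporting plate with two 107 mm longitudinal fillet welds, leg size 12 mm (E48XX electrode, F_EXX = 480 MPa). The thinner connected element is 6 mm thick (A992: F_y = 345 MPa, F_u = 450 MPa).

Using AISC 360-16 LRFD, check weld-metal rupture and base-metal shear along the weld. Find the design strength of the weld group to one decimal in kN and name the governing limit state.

Weld metal: throat = 0.707×12 = 8.484 mm, L = 2×107 = 214 mm. φR_n = 0.75 × 0.6 × 480 × 8.484 × 214 = 392.2 kN.
Base metal shear (6 mm plate): yield φR_n = 1.0×0.6×345×6×214 = 265.8 kN; rupture φR_n = 0.75×0.6×450×6×214 = 260.0 kN; take 260.0 kN (rupture).
Governing: min(392.2, 260.0) = 260.0 kN → base-metal shear.

260.0 kN (base-metal shear governs)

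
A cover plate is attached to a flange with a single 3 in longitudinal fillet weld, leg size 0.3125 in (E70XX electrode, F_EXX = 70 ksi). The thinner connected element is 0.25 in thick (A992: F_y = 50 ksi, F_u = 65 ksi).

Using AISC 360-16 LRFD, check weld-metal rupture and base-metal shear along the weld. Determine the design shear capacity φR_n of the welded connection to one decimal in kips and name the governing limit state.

20.9 kips (weld metal governs)

Weld metal: throat = 0.707×0.3125 = 0.22094 in, L = 3 in. φR_n = 0.75 × 0.6 × 70 × 0.22094 × 3 = 20.9 kips.
Base metal shear (0.25 in plate): yield φR_n = 1.0×0.6×50×0.25×3 = 22.5 kips; rupture φR_n = 0.75×0.6×65×0.25×3 = 21.9 kips; take 21.9 kips (rupture).
Governing: min(20.9, 21.9) = 20.9 kips → weld metal.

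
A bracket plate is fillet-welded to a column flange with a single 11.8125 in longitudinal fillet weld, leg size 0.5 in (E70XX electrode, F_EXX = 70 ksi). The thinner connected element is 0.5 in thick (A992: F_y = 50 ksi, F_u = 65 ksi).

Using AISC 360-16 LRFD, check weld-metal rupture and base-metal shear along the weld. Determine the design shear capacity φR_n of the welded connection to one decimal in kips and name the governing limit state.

Weld metal: throat = 0.707×0.5 = 0.3535 in, L = 11.8125 in. φR_n = 0.75 × 0.6 × 70 × 0.3535 × 11.8125 = 131.5 kips.
Base metal shear (0.5 in plate): yield φR_n = 1.0×0.6×50×0.5×11.8125 = 177.2 kips; rupture φR_n = 0.75×0.6×65×0.5×11.8125 = 172.8 kips; take 172.8 kips (rupture).
Governing: min(131.5, 172.8) = 131.5 kips → weld metal.

131.5 kips (weld metal governs)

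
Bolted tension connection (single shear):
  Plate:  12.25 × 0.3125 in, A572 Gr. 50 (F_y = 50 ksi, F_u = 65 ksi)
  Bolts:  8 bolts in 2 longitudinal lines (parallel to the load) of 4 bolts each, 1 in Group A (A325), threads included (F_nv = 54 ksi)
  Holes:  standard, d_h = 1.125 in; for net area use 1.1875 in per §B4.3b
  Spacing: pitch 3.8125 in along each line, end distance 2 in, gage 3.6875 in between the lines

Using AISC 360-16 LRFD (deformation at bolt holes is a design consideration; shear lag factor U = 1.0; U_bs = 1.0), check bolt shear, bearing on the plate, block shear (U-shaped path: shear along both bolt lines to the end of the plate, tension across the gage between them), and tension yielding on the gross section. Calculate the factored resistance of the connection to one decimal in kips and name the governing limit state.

Bolt shear: A_b = π(1)²/4 = 0.7854 in². φR_n = 0.75 × 54 × 0.7854 × 8 × 1 = 254.5 kips.
Bearing (0.3125 in plate, F_u = 65 ksi): end bolts L_c = 2 − 1.125/2 = 1.4375, R_n = min(1.2×1.4375×0.3125×65, 2.4×1×0.3125×65) = 35.039 kips/bolt; interior L_c = 3.8125 − 1.125 = 2.6875, R_n = 48.75 kips/bolt. φR_n = 0.75 × (2×35.039 + 6×48.75) = 271.9 kips.
Block shear: shear path 2×[2+3×3.8125] = 2×13.4375 in, A_gv = 8.3984, A_nv = 2×(13.4375 − 3.5×1.1875)×0.3125 = 5.8008 in²; tension across gage: (3.6875 − 1×1.1875)×0.3125 = 0.78125 in². R_n = min(0.6×65×5.8008, 0.6×50×8.3984) + 1.0×65×0.78125 = min(226.23, 251.95) + 50.781 = 277.01 kips. φR_n = 0.75 × 277.01 = 207.8 kips.
Tension yield (gross): A_g = 12.25×0.3125 = 3.8281 in². φR_n = 0.90 × 50 × 3.8281 = 172.3 kips.
Governing: min(254.5, 271.9, 207.8, 172.3) = 172.3 kips → gross-section yield.

172.3 kips (gross-section yield governs)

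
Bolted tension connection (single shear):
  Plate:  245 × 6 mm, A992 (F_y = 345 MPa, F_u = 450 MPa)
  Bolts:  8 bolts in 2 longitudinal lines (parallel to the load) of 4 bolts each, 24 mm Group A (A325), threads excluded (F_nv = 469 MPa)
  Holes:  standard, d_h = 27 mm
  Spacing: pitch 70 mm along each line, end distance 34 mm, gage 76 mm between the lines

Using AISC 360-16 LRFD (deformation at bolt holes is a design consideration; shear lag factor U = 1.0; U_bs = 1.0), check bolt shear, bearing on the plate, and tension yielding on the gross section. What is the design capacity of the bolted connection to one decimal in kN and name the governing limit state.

456.4 kN (gross-section yield governs)

Bolt shear: A_b = π(24)²/4 = 452.39 mm². φR_n = 0.75 × 469 × 452.39 × 8 × 1 = 1273.0 kN.
Bearing (6 mm plate, F_u = 450 MPa): end bolts L_c = 34 − 27/2 = 20.5, R_n = min(1.2×20.5×6×450, 2.4×24×6×450) = 66.42 kN/bolt; interior L_c = 70 − 27 = 43, R_n = 139.32 kN/bolt. φR_n = 0.75 × (2×66.42 + 6×139.32) = 726.6 kN.
Tension yield (gross): A_g = 245×6 = 1470 mm². φR_n = 0.90 × 345 × 1470 = 456.4 kN.
Governing: min(1273.0, 726.6, 456.4) = 456.4 kN → gross-section yield.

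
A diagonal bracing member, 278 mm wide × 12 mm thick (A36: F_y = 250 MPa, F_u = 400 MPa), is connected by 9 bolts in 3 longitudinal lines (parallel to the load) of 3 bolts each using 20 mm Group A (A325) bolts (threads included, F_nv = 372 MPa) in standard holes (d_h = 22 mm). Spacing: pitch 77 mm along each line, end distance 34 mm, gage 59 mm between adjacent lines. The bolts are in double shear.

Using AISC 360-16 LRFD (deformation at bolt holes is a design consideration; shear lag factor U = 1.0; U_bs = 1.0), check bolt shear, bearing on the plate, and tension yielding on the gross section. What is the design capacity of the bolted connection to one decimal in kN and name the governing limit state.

Bolt shear: A_b = π(20)²/4 = 314.16 mm². φR_n = 0.75 × 372 × 314.16 × 9 × 2 = 1577.7 kN.
Bearing (12 mm plate, F_u = 400 MPa): end bolts L_c = 34 − 22/2 = 23, R_n = min(1.2×23×12×400, 2.4×20×12×400) = 132.48 kN/bolt; interior L_c = 77 − 22 = 55, R_n = 230.4 kN/bolt. φR_n = 0.75 × (3×132.48 + 6×230.4) = 1334.9 kN.
Tension yield (gross): A_g = 278×12 = 3336 mm². φR_n = 0.90 × 250 × 3336 = 750.6 kN.
Governing: min(1577.7, 1334.9, 750.6) = 750.6 kN → gross-section yield.

750.6 kN (gross-section yield governs)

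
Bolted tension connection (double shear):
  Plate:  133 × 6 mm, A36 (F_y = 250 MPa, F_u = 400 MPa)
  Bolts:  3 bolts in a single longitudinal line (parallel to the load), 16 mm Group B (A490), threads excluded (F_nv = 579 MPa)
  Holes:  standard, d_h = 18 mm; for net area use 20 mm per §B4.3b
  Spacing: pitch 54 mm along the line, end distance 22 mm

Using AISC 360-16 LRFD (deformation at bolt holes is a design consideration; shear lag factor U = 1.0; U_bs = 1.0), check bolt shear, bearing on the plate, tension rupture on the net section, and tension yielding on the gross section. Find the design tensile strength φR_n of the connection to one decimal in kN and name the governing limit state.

166.3 kN (bearing governs)

Bolt shear: A_b = π(16)²/4 = 201.06 mm². φR_n = 0.75 × 579 × 201.06 × 3 × 2 = 523.9 kN.
Bearing (6 mm plate, F_u = 400 MPa): end bolts L_c = 22 − 18/2 = 13, R_n = min(1.2×13×6×400, 2.4×16×6×400) = 37.44 kN/bolt; interior L_c = 54 − 18 = 36, R_n = 92.16 kN/bolt. φR_n = 0.75 × (1×37.44 + 2×92.16) = 166.3 kN.
Tension rupture (net): A_n = (133 − 1×20)×6 = 678 mm² (U = 1.0, A_e = A_n). φR_n = 0.75 × 400 × 678 = 203.4 kN.
Tension yield (gross): A_g = 133×6 = 798 mm². φR_n = 0.90 × 250 × 798 = 179.6 kN.
Governing: min(523.9, 166.3, 203.4, 179.6) = 166.3 kN → bearing.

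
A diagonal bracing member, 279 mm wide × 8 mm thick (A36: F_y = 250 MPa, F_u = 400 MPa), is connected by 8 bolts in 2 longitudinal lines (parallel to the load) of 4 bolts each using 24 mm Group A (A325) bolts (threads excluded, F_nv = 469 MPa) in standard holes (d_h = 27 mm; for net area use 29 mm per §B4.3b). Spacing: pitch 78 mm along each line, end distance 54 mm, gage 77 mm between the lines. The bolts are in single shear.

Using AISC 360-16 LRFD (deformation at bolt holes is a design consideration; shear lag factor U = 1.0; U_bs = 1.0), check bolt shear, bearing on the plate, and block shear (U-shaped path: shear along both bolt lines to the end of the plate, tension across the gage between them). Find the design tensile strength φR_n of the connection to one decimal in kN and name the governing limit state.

Bolt shear: A_b = π(24)²/4 = 452.39 mm². φR_n = 0.75 × 469 × 452.39 × 8 × 1 = 1273.0 kN.
Bearing (8 mm plate, F_u = 400 MPa): end bolts L_c = 54 − 27/2 = 40.5, R_n = min(1.2×40.5×8×400, 2.4×24×8×400) = 155.52 kN/bolt; interior L_c = 78 − 27 = 51, R_n = 184.32 kN/bolt. φR_n = 0.75 × (2×155.52 + 6×184.32) = 1062.7 kN.
Block shear: shear path 2×[54+3×78] = 2×288 mm, A_gv = 4608, A_nv = 2×(288 − 3.5×29)×8 = 2984 mm²; tension across gage: (77 − 1×29)×8 = 384 mm². R_n = min(0.6×400×2984, 0.6×250×4608) + 1.0×400×384 = min(716.16, 691.2) + 153.6 = 844.8 kN. φR_n = 0.75 × 844.8 = 633.6 kN.
Governing: min(1273.0, 1062.7, 633.6) = 633.6 kN → block shear.

633.6 kN (block shear governs)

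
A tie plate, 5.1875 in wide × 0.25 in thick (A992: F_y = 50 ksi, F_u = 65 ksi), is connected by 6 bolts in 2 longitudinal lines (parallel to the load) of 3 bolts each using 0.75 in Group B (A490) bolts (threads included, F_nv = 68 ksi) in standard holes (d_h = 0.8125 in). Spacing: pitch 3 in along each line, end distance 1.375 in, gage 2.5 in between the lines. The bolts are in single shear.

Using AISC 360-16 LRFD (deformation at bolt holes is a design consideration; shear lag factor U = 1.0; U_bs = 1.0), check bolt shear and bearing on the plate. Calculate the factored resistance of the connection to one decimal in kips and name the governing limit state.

116.1 kips (bearing governs)

Bolt shear: A_b = π(0.75)²/4 = 0.44179 in². φR_n = 0.75 × 68 × 0.44179 × 6 × 1 = 135.2 kips.
Bearing (0.25 in plate, F_u = 65 ksi): end bolts L_c = 1.375 − 0.8125/2 = 0.96875, R_n = min(1.2×0.96875×0.25×65, 2.4×0.75×0.25×65) = 18.891 kips/bolt; interior L_c = 3 − 0.8125 = 2.1875, R_n = 29.25 kips/bolt. φR_n = 0.75 × (2×18.891 + 4×29.25) = 116.1 kips.
Governing: min(135.2, 116.1) = 116.1 kips → bearing.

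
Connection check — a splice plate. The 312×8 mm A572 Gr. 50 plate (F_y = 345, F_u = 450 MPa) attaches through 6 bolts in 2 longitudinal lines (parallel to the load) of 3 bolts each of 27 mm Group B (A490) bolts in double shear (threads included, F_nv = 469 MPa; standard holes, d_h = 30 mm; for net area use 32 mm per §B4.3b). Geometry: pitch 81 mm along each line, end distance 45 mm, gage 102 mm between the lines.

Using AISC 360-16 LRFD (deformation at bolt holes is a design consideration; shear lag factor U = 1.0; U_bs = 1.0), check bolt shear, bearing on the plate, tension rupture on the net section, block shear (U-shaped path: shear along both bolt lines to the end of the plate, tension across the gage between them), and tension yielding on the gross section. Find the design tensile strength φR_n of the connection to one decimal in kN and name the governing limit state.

Bolt shear: A_b = π(27)²/4 = 572.56 mm². φR_n = 0.75 × 469 × 572.56 × 6 × 2 = 2416.8 kN.
Bearing (8 mm plate, F_u = 450 MPa): end bolts L_c = 45 − 30/2 = 30, R_n = min(1.2×30×8×450, 2.4×27×8×450) = 129.6 kN/bolt; interior L_c = 81 − 30 = 51, R_n = 220.32 kN/bolt. φR_n = 0.75 × (2×129.6 + 4×220.32) = 855.4 kN.
Tension rupture (net): A_n = (312 − 2×32)×8 = 1984 mm² (U = 1.0, A_e = A_n). φR_n = 0.75 × 450 × 1984 = 669.6 kN.
Block shear: shear path 2×[45+2×81] = 2×207 mm, A_gv = 3312, A_nv = 2×(207 − 2.5×32)×8 = 2032 mm²; tension across gage: (102 − 1×32)×8 = 560 mm². R_n = min(0.6×450×2032, 0.6×345×3312) + 1.0×450×560 = min(548.64, 685.58) + 252 = 800.64 kN. φR_n = 0.75 × 800.64 = 600.5 kN.
Tension yield (gross): A_g = 312×8 = 2496 mm². φR_n = 0.90 × 345 × 2496 = 775.0 kN.
Governing: min(2416.8, 855.4, 669.6, 600.5, 775.0) = 600.5 kN → block shear.

600.5 kN (block shear governs)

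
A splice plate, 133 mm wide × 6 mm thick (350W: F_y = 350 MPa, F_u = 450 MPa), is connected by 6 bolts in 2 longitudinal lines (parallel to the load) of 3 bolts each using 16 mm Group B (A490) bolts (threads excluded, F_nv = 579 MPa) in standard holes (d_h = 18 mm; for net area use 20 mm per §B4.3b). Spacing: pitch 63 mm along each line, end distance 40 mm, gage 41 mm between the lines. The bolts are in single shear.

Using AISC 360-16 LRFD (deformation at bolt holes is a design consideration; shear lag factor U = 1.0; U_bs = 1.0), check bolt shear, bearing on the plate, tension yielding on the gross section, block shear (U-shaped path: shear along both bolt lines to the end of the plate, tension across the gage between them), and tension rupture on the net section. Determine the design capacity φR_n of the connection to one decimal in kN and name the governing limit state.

Bolt shear: A_b = π(16)²/4 = 201.06 mm². φR_n = 0.75 × 579 × 201.06 × 6 × 1 = 523.9 kN.
Bearing (6 mm plate, F_u = 450 MPa): end bolts L_c = 40 − 18/2 = 31, R_n = min(1.2×31×6×450, 2.4×16×6×450) = 100.44 kN/bolt; interior L_c = 63 − 18 = 45, R_n = 103.68 kN/bolt. φR_n = 0.75 × (2×100.44 + 4×103.68) = 461.7 kN.
Tension yield (gross): A_g = 133×6 = 798 mm². φR_n = 0.90 × 350 × 798 = 251.4 kN.
Block shear: shear path 2×[40+2×63] = 2×166 mm, A_gv = 1992, A_nv = 2×(166 − 2.5×20)×6 = 1392 mm²; tension across gage: (41 − 1×20)×6 = 126 mm². R_n = min(0.6×450×1392, 0.6×350×1992) + 1.0×450×126 = min(375.84, 418.32) + 56.7 = 432.54 kN. φR_n = 0.75 × 432.54 = 324.4 kN.
Tension rupture (net): A_n = (133 − 2×20)×6 = 558 mm² (U = 1.0, A_e = A_n). φR_n = 0.75 × 450 × 558 = 188.3 kN.
Governing: min(523.9, 461.7, 251.4, 324.4, 188.3) = 188.3 kN → net-section rupture.

188.3 kN (net-section rupture governs)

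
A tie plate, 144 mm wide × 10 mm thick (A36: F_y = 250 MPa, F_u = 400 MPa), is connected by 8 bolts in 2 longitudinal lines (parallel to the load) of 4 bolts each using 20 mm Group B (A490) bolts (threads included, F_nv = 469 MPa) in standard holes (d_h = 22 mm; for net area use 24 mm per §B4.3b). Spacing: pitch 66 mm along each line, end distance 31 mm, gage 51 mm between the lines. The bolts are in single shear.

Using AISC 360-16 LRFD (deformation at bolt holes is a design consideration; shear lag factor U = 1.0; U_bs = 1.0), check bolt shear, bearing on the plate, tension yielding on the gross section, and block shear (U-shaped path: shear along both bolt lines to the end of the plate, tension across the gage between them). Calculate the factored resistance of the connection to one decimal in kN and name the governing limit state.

324.0 kN (gross-section yield governs)

Bolt shear: A_b = π(20)²/4 = 314.16 mm². φR_n = 0.75 × 469 × 314.16 × 8 × 1 = 884.0 kN.
Bearing (10 mm plate, F_u = 400 MPa): end bolts L_c = 31 − 22/2 = 20, R_n = min(1.2×20×10×400, 2.4×20×10×400) = 96 kN/bolt; interior L_c = 66 − 22 = 44, R_n = 192 kN/bolt. φR_n = 0.75 × (2×96 + 6×192) = 1008.0 kN.
Tension yield (gross): A_g = 144×10 = 1440 mm². φR_n = 0.90 × 250 × 1440 = 324.0 kN.
Block shear: shear path 2×[31+3×66] = 2×229 mm, A_gv = 4580, A_nv = 2×(229 − 3.5×24)×10 = 2900 mm²; tension across gage: (51 − 1×24)×10 = 270 mm². R_n = min(0.6×400×2900, 0.6×250×4580) + 1.0×400×270 = min(696, 687) + 108 = 795 kN. φR_n = 0.75 × 795 = 596.3 kN.
Governing: min(884.0, 1008.0, 324.0, 596.3) = 324.0 kN → gross-section yield.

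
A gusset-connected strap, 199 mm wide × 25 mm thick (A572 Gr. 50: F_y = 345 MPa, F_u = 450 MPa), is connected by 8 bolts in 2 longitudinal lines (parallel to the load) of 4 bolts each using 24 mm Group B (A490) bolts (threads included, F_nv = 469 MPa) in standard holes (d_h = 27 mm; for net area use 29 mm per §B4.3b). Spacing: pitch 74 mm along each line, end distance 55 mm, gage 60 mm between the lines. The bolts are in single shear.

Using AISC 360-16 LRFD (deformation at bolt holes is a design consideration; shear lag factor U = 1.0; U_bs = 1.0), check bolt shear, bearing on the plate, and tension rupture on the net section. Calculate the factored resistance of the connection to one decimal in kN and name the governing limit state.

Bolt shear: A_b = π(24)²/4 = 452.39 mm². φR_n = 0.75 × 469 × 452.39 × 8 × 1 = 1273.0 kN.
Bearing (25 mm plate, F_u = 450 MPa): end bolts L_c = 55 − 27/2 = 41.5, R_n = min(1.2×41.5×25×450, 2.4×24×25×450) = 560.25 kN/bolt; interior L_c = 74 − 27 = 47, R_n = 634.5 kN/bolt. φR_n = 0.75 × (2×560.25 + 6×634.5) = 3695.6 kN.
Tension rupture (net): A_n = (199 − 2×29)×25 = 3525 mm² (U = 1.0, A_e = A_n). φR_n = 0.75 × 450 × 3525 = 1189.7 kN.
Governing: min(1273.0, 3695.6, 1189.7) = 1189.7 kN → net-section rupture.

1189.7 kN (net-section rupture governs)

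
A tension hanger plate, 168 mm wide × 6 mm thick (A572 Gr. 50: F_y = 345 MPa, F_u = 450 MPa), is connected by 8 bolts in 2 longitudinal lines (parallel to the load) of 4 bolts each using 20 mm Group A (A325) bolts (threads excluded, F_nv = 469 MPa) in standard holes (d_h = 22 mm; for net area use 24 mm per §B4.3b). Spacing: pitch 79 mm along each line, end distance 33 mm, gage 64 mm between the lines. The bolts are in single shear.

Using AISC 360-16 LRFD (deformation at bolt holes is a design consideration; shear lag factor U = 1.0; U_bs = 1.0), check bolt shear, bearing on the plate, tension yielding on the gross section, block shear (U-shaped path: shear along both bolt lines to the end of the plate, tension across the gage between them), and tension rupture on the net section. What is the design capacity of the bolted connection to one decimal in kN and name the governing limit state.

Bolt shear: A_b = π(20)²/4 = 314.16 mm². φR_n = 0.75 × 469 × 314.16 × 8 × 1 = 884.0 kN.
Bearing (6 mm plate, F_u = 450 MPa): end bolts L_c = 33 − 22/2 = 22, R_n = min(1.2×22×6×450, 2.4×20×6×450) = 71.28 kN/bolt; interior L_c = 79 − 22 = 57, R_n = 129.6 kN/bolt. φR_n = 0.75 × (2×71.28 + 6×129.6) = 690.1 kN.
Tension yield (gross): A_g = 168×6 = 1008 mm². φR_n = 0.90 × 345 × 1008 = 313.0 kN.
Block shear: shear path 2×[33+3×79] = 2×270 mm, A_gv = 3240, A_nv = 2×(270 − 3.5×24)×6 = 2232 mm²; tension across gage: (64 − 1×24)×6 = 240 mm². R_n = min(0.6×450×2232, 0.6×345×3240) + 1.0×450×240 = min(602.64, 670.68) + 108 = 710.64 kN. φR_n = 0.75 × 710.64 = 533.0 kN.
Tension rupture (net): A_n = (168 − 2×24)×6 = 720 mm² (U = 1.0, A_e = A_n). φR_n = 0.75 × 450 × 720 = 243.0 kN.
Governing: min(884.0, 690.1, 313.0, 533.0, 243.0) = 243.0 kN → net-section rupture.

243.0 kN (net-section rupture governs)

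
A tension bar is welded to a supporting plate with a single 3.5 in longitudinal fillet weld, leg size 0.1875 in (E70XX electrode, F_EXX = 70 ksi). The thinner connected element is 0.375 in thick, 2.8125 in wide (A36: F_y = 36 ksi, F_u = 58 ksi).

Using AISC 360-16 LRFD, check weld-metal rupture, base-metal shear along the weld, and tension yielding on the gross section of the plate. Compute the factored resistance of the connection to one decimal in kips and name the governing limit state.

14.6 kips (weld metal governs)

Weld metal: throat = 0.707×0.1875 = 0.13256 in, L = 3.5 in. φR_n = 0.75 × 0.6 × 70 × 0.13256 × 3.5 = 14.6 kips.
Base metal shear (0.375 in plate): yield φR_n = 1.0×0.6×36×0.375×3.5 = 28.4 kips; rupture φR_n = 0.75×0.6×58×0.375×3.5 = 34.3 kips; take 28.4 kips (yield).
Tension yield (gross): A_g = 2.8125×0.375 = 1.0547 in². φR_n = 0.90 × 36 × 1.0547 = 34.2 kips.
Governing: min(14.6, 28.4, 34.2) = 14.6 kips → weld metal.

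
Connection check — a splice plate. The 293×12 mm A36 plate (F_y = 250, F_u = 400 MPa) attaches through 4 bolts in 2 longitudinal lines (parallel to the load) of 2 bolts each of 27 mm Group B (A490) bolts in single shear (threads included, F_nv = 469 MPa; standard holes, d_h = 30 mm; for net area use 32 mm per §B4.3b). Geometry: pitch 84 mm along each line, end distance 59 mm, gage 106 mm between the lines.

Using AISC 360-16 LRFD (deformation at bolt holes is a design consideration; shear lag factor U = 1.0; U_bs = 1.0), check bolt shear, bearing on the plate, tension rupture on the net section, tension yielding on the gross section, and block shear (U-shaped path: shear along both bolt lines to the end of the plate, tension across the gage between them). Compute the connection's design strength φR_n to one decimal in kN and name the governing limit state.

652.5 kN (block shear governs)

Bolt shear: A_b = π(27)²/4 = 572.56 mm². φR_n = 0.75 × 469 × 572.56 × 4 × 1 = 805.6 kN.
Bearing (12 mm plate, F_u = 400 MPa): end bolts L_c = 59 − 30/2 = 44, R_n = min(1.2×44×12×400, 2.4×27×12×400) = 253.44 kN/bolt; interior L_c = 84 − 30 = 54, R_n = 311.04 kN/bolt. φR_n = 0.75 × (2×253.44 + 2×311.04) = 846.7 kN.
Tension rupture (net): A_n = (293 − 2×32)×12 = 2748 mm² (U = 1.0, A_e = A_n). φR_n = 0.75 × 400 × 2748 = 824.4 kN.
Tension yield (gross): A_g = 293×12 = 3516 mm². φR_n = 0.90 × 250 × 3516 = 791.1 kN.
Block shear: shear path 2×[59+1×84] = 2×143 mm, A_gv = 3432, A_nv = 2×(143 − 1.5×32)×12 = 2280 mm²; tension across gage: (106 − 1×32)×12 = 888 mm². R_n = min(0.6×400×2280, 0.6×250×3432) + 1.0×400×888 = min(547.2, 514.8) + 355.2 = 870 kN. φR_n = 0.75 × 870 = 652.5 kN.
Governing: min(805.6, 846.7, 824.4, 791.1, 652.5) = 652.5 kN → block shear.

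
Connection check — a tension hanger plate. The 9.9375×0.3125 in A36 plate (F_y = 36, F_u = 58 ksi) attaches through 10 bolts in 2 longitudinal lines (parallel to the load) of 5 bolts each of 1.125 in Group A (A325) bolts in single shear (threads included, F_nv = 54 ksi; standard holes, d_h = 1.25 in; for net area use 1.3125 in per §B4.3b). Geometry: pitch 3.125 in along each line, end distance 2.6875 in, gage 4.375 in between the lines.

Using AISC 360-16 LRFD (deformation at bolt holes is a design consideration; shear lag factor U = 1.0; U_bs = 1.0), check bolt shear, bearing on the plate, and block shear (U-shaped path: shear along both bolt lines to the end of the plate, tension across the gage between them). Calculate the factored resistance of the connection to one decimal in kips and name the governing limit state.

193.0 kips (block shear governs)

Bolt shear: A_b = π(1.125)²/4 = 0.99402 in². φR_n = 0.75 × 54 × 0.99402 × 10 × 1 = 402.6 kips.
Bearing (0.3125 in plate, F_u = 58 ksi): end bolts L_c = 2.6875 − 1.25/2 = 2.0625, R_n = min(1.2×2.0625×0.3125×58, 2.4×1.125×0.3125×58) = 44.859 kips/bolt; interior L_c = 3.125 − 1.25 = 1.875, R_n = 40.781 kips/bolt. φR_n = 0.75 × (2×44.859 + 8×40.781) = 312.0 kips.
Block shear: shear path 2×[2.6875+4×3.125] = 2×15.1875 in, A_gv = 9.4922, A_nv = 2×(15.1875 − 4.5×1.3125)×0.3125 = 5.8008 in²; tension across gage: (4.375 − 1×1.3125)×0.3125 = 0.95703 in². R_n = min(0.6×58×5.8008, 0.6×36×9.4922) + 1.0×58×0.95703 = min(201.87, 205.03) + 55.508 = 257.38 kips. φR_n = 0.75 × 257.38 = 193.0 kips.
Governing: min(402.6, 312.0, 193.0) = 193.0 kips → block shear.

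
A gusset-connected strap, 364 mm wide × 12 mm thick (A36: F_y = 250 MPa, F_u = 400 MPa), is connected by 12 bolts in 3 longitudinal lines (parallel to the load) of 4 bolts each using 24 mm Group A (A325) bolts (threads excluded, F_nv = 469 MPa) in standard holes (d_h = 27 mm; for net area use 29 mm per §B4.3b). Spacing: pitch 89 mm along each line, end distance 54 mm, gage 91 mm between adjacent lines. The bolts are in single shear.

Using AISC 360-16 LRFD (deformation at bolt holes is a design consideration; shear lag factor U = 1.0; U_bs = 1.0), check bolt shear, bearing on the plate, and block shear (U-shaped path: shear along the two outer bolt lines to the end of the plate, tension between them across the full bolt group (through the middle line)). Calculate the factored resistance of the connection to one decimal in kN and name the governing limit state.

Bolt shear: A_b = π(24)²/4 = 452.39 mm². φR_n = 0.75 × 469 × 452.39 × 12 × 1 = 1909.5 kN.
Bearing (12 mm plate, F_u = 400 MPa): end bolts L_c = 54 − 27/2 = 40.5, R_n = min(1.2×40.5×12×400, 2.4×24×12×400) = 233.28 kN/bolt; interior L_c = 89 − 27 = 62, R_n = 276.48 kN/bolt. φR_n = 0.75 × (3×233.28 + 9×276.48) = 2391.1 kN.
Block shear: shear path 2×[54+3×89] = 2×321 mm, A_gv = 7704, A_nv = 2×(321 − 3.5×29)×12 = 5268 mm²; tension across gage: (182 − 2×29)×12 = 1488 mm². R_n = min(0.6×400×5268, 0.6×250×7704) + 1.0×400×1488 = min(1264.3, 1155.6) + 595.2 = 1750.8 kN. φR_n = 0.75 × 1750.8 = 1313.1 kN.
Governing: min(1909.5, 2391.1, 1313.1) = 1313.1 kN → block shear.

1313.1 kN (block shear governs)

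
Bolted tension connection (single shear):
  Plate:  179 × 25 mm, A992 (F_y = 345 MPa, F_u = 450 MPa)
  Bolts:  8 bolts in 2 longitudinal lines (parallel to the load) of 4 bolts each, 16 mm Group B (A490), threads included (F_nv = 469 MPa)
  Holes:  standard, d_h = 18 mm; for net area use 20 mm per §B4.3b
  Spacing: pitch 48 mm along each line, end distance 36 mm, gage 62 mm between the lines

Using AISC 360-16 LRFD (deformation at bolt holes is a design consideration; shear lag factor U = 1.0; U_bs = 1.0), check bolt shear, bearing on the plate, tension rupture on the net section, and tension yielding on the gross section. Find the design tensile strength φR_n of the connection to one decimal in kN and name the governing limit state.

565.8 kN (bolt shear governs)

Bolt shear: A_b = π(16)²/4 = 201.06 mm². φR_n = 0.75 × 469 × 201.06 × 8 × 1 = 565.8 kN.
Bearing (25 mm plate, F_u = 450 MPa): end bolts L_c = 36 − 18/2 = 27, R_n = min(1.2×27×25×450, 2.4×16×25×450) = 364.5 kN/bolt; interior L_c = 48 − 18 = 30, R_n = 405 kN/bolt. φR_n = 0.75 × (2×364.5 + 6×405) = 2369.3 kN.
Tension rupture (net): A_n = (179 − 2×20)×25 = 3475 mm² (U = 1.0, A_e = A_n). φR_n = 0.75 × 450 × 3475 = 1172.8 kN.
Tension yield (gross): A_g = 179×25 = 4475 mm². φR_n = 0.90 × 345 × 4475 = 1389.5 kN.
Governing: min(565.8, 2369.3, 1172.8, 1389.5) = 565.8 kN → bolt shear.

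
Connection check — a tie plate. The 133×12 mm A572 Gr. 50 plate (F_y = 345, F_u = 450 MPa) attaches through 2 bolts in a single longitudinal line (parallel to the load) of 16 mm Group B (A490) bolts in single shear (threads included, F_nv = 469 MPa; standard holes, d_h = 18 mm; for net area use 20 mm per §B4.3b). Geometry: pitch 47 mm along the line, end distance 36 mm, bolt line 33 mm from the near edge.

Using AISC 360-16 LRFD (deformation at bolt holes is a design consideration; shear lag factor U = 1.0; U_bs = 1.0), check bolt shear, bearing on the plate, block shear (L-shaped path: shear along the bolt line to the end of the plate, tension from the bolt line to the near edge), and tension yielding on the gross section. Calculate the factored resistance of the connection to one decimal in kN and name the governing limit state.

Bolt shear: A_b = π(16)²/4 = 201.06 mm². φR_n = 0.75 × 469 × 201.06 × 2 × 1 = 141.4 kN.
Bearing (12 mm plate, F_u = 450 MPa): end bolts L_c = 36 − 18/2 = 27, R_n = min(1.2×27×12×450, 2.4×16×12×450) = 174.96 kN/bolt; interior L_c = 47 − 18 = 29, R_n = 187.92 kN/bolt. φR_n = 0.75 × (1×174.96 + 1×187.92) = 272.2 kN.
Block shear: shear path 1×[36+1×47] = 1×83 mm, A_gv = 996, A_nv = 1×(83 − 1.5×20)×12 = 636 mm²; tension to near edge: (33 − 0.5×20)×12 = 276 mm². R_n = min(0.6×450×636, 0.6×345×996) + 1.0×450×276 = min(171.72, 206.17) + 124.2 = 295.92 kN. φR_n = 0.75 × 295.92 = 221.9 kN.
Tension yield (gross): A_g = 133×12 = 1596 mm². φR_n = 0.90 × 345 × 1596 = 495.6 kN.
Governing: min(141.4, 272.2, 221.9, 495.6) = 141.4 kN → bolt shear.

141.4 kN (bolt shear governs)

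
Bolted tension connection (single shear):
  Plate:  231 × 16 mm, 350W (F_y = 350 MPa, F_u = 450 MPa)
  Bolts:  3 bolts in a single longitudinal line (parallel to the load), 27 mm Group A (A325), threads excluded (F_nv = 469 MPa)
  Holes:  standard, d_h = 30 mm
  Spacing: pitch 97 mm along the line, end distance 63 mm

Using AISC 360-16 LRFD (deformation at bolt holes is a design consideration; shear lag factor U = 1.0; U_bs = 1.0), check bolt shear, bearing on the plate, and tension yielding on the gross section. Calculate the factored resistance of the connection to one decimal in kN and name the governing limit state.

604.2 kN (bolt shear governs)

Bolt shear: A_b = π(27)²/4 = 572.56 mm². φR_n = 0.75 × 469 × 572.56 × 3 × 1 = 604.2 kN.
Bearing (16 mm plate, F_u = 450 MPa): end bolts L_c = 63 − 30/2 = 48, R_n = min(1.2×48×16×450, 2.4×27×16×450) = 414.72 kN/bolt; interior L_c = 97 − 30 = 67, R_n = 466.56 kN/bolt. φR_n = 0.75 × (1×414.72 + 2×466.56) = 1010.9 kN.
Tension yield (gross): A_g = 231×16 = 3696 mm². φR_n = 0.90 × 350 × 3696 = 1164.2 kN.
Governing: min(604.2, 1010.9, 1164.2) = 604.2 kN → bolt shear.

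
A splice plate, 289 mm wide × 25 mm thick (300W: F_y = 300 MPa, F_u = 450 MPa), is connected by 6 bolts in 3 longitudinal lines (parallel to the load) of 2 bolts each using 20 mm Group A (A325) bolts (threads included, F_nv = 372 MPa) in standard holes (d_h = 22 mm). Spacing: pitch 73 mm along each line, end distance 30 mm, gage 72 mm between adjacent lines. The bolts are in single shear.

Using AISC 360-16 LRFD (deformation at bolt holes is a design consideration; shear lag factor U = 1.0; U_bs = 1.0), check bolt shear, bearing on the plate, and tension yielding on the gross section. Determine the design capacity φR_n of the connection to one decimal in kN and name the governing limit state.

Bolt shear: A_b = π(20)²/4 = 314.16 mm². φR_n = 0.75 × 372 × 314.16 × 6 × 1 = 525.9 kN.
Bearing (25 mm plate, F_u = 450 MPa): end bolts L_c = 30 − 22/2 = 19, R_n = min(1.2×19×25×450, 2.4×20×25×450) = 256.5 kN/bolt; interior L_c = 73 − 22 = 51, R_n = 540 kN/bolt. φR_n = 0.75 × (3×256.5 + 3×540) = 1792.1 kN.
Tension yield (gross): A_g = 289×25 = 7225 mm². φR_n = 0.90 × 300 × 7225 = 1950.8 kN.
Governing: min(525.9, 1792.1, 1950.8) = 525.9 kN → bolt shear.

525.9 kN (bolt shear governs)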